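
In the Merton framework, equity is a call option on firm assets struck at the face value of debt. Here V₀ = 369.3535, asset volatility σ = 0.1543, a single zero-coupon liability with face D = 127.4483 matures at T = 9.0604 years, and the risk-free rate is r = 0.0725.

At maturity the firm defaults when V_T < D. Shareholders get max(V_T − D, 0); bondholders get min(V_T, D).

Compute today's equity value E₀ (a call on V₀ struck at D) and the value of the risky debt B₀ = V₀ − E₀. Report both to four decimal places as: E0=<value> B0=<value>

E0=303.2776 B0=66.0759

d₁ = [ln(V₀/D) + (r + σ²/2)T] / (σ√T)
   = [ln(369.3535/127.4483) + (0.0725 + 0.5·0.1543²)·9.0604] / (0.1543·√9.0604)
   = [1.064043 + 0.764736] / 0.464451 = 3.937511
d₂ = d₁ − σ√T = 3.937511 − 0.464451 = 3.473060
N(d₁) = 0.999959,  N(d₂) = 0.999743,  e^(−rT) = 0.518467
E₀ = V₀·N(d₁) − D·e^(−rT)·N(d₂)
   = 369.3535·0.999959 − 127.4483·0.518467·0.999743 = 303.277565
B₀ = V₀ − E₀ = 369.3535 − 303.277565 = 66.075935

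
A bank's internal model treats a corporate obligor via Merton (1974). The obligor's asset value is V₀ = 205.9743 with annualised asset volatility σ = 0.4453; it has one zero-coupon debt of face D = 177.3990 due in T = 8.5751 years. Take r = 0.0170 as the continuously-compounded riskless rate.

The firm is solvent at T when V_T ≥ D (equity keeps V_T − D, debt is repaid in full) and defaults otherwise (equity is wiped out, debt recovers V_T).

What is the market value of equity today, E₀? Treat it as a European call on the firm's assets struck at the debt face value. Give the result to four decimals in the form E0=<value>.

E0=115.4686

d₁ = [ln(V₀/D) + (r + σ²/2)T] / (σ√T)
   = [ln(205.9743/177.3990) + (0.0170 + 0.5·0.4453²)·8.5751] / (0.4453·√8.5751)
   = [0.149350 + 0.995964] / 1.303984 = 0.878319
d₂ = d₁ − σ√T = 0.878319 − 1.303984 = -0.425665
N(d₁) = 0.810115,  N(d₂) = 0.335176,  e^(−rT) = 0.864351
E₀ = V₀·N(d₁) − D·e^(−rT)·N(d₂)
   = 205.9743·0.810115 − 177.3990·0.864351·0.335176 = 115.468618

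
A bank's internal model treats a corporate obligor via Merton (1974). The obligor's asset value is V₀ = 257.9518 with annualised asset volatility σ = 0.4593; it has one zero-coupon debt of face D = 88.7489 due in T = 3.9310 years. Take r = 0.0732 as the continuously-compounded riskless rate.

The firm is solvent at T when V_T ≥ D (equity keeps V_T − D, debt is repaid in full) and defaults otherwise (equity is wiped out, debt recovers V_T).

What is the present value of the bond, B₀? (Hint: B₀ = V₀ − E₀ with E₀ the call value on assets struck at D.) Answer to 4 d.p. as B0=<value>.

B0=63.2191

d₁ = [ln(V₀/D) + (r + σ²/2)T] / (σ√T)
   = [ln(257.9518/88.7489) + (0.0732 + 0.5·0.4593²)·3.9310] / (0.4593·√3.9310)
   = [1.066962 + 0.702384] / 0.910643 = 1.942964
d₂ = d₁ − σ√T = 1.942964 − 0.910643 = 1.032321
N(d₁) = 0.973990,  N(d₂) = 0.849039,  e^(−rT) = 0.749950
E₀ = V₀·N(d₁) − D·e^(−rT)·N(d₂)
   = 257.9518·0.973990 − 88.7489·0.749950·0.849039 = 194.732730
B₀ = V₀ − E₀ = 257.9518 − 194.732730 = 63.219070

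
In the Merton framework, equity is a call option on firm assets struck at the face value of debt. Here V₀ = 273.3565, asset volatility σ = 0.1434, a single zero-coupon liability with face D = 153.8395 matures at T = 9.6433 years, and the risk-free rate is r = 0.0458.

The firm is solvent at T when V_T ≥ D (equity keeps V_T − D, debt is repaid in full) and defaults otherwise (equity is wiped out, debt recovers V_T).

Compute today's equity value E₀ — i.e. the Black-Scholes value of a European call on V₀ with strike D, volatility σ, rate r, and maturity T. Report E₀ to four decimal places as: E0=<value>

d₁ = [ln(V₀/D) + (r + σ²/2)T] / (σ√T)
   = [ln(273.3565/153.8395) + (0.0458 + 0.5·0.1434²)·9.6433] / (0.1434·√9.6433)
   = [0.574867 + 0.540813] / 0.445310 = 2.505404
d₂ = d₁ − σ√T = 2.505404 − 0.445310 = 2.060095
N(d₁) = 0.993884,  N(d₂) = 0.980305,  e^(−rT) = 0.642966
E₀ = V₀·N(d₁) − D·e^(−rT)·N(d₂)
   = 273.3565·0.993884 − 153.8395·0.642966·0.980305 = 174.719249

E0=174.7192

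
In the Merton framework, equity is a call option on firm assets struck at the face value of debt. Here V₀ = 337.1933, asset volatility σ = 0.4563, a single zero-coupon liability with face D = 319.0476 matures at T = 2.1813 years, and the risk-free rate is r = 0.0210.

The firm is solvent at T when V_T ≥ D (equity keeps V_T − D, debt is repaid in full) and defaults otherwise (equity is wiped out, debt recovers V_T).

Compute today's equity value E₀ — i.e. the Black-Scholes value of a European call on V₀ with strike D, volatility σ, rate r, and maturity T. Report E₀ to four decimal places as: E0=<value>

d₁ = [ln(V₀/D) + (r + σ²/2)T] / (σ√T)
   = [ln(337.1933/319.0476) + (0.0210 + 0.5·0.4563²)·2.1813] / (0.4563·√2.1813)
   = [0.055316 + 0.272891] / 0.673920 = 0.487012
d₂ = d₁ − σ√T = 0.487012 − 0.673920 = -0.186907
N(d₁) = 0.686875,  N(d₂) = 0.425867,  e^(−rT) = 0.955226
E₀ = V₀·N(d₁) − D·e^(−rT)·N(d₂)
   = 337.1933·0.686875 − 319.0476·0.955226·0.425867 = 101.821512

E0=101.8215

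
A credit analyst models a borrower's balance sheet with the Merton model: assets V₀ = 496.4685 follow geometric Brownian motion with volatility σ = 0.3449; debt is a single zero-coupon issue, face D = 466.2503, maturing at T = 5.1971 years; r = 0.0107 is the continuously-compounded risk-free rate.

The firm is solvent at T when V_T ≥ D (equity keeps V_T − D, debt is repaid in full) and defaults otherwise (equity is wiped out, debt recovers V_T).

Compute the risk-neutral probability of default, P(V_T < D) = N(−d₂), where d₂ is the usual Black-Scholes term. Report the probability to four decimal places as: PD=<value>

PD=0.5958

d₁ = [ln(V₀/D) + (r + σ²/2)T] / (σ√T)
   = [ln(496.4685/466.2503) + (0.0107 + 0.5·0.3449²)·5.1971] / (0.3449·√5.1971)
   = [0.062797 + 0.364722] / 0.786274 = 0.543729
d₂ = d₁ − σ√T = 0.543729 − 0.786274 = -0.242545
risk-neutral PD = N(−d₂) = N(0.242545) = 0.595821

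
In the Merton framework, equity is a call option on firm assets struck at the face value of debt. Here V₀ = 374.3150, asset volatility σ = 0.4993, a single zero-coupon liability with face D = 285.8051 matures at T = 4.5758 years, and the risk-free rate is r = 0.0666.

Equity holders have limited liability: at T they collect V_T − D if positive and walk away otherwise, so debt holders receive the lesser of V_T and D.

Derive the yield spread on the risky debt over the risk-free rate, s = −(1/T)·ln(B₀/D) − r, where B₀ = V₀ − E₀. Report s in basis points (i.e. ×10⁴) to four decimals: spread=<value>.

d₁ = [ln(V₀/D) + (r + σ²/2)T] / (σ√T)
   = [ln(374.3150/285.8051) + (0.0666 + 0.5·0.4993²)·4.5758] / (0.4993·√4.5758)
   = [0.269788 + 0.875123] / 1.068059 = 1.071955
d₂ = d₁ − σ√T = 1.071955 − 1.068059 = 0.003896
N(d₁) = 0.858130,  N(d₂) = 0.501554,  e^(−rT) = 0.737309
E₀ = V₀·N(d₁) − D·e^(−rT)·N(d₂)
   = 374.3150·0.858130 − 285.8051·0.737309·0.501554 = 215.519996
B₀ = V₀ − E₀ = 374.3150 − 215.519996 = 158.795004
spread = −(1/T)·ln(B₀/D) − r = −(1/4.5758)·ln(158.795004/285.8051) − 0.0666 = 0.06183569
in basis points: 0.06183569 × 10⁴ = 618.3569 bp

spread=618.3569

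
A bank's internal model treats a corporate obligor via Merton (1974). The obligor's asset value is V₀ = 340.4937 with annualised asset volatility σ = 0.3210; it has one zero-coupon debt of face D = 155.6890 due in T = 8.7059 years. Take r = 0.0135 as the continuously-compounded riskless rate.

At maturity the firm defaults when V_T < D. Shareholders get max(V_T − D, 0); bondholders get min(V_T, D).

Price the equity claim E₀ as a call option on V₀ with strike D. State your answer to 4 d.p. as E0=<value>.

E0=219.6177

d₁ = [ln(V₀/D) + (r + σ²/2)T] / (σ√T)
   = [ln(340.4937/155.6890) + (0.0135 + 0.5·0.3210²)·8.7059] / (0.3210·√8.7059)
   = [0.782536 + 0.566062] / 0.947135 = 1.423871
d₂ = d₁ − σ√T = 1.423871 − 0.947135 = 0.476736
N(d₁) = 0.922758,  N(d₂) = 0.683225,  e^(−rT) = 0.889114
E₀ = V₀·N(d₁) − D·e^(−rT)·N(d₂)
   = 340.4937·0.922758 − 155.6890·0.889114·0.683225 = 219.617703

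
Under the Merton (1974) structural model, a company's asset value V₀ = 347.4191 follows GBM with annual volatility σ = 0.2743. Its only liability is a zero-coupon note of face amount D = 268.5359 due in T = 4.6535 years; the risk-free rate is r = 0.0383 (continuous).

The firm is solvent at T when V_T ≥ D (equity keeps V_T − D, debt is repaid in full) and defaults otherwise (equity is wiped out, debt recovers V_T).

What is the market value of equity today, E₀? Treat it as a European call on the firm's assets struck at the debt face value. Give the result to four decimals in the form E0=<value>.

d₁ = [ln(V₀/D) + (r + σ²/2)T] / (σ√T)
   = [ln(347.4191/268.5359) + (0.0383 + 0.5·0.2743²)·4.6535] / (0.2743·√4.6535)
   = [0.257547 + 0.353295] / 0.591719 = 1.032317
d₂ = d₁ − σ√T = 1.032317 − 0.591719 = 0.440598
N(d₁) = 0.849038,  N(d₂) = 0.670248,  e^(−rT) = 0.836751
E₀ = V₀·N(d₁) − D·e^(−rT)·N(d₂)
   = 347.4191·0.849038 − 268.5359·0.836751·0.670248 = 144.368977

E0=144.3690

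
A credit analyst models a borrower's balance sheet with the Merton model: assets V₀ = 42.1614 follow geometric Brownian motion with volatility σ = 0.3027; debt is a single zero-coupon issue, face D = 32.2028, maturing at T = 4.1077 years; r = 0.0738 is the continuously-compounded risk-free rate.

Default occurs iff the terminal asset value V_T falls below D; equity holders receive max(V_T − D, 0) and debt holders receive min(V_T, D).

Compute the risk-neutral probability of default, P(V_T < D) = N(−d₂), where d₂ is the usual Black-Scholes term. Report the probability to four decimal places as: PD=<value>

d₁ = [ln(V₀/D) + (r + σ²/2)T] / (σ√T)
   = [ln(42.1614/32.2028) + (0.0738 + 0.5·0.3027²)·4.1077] / (0.3027·√4.1077)
   = [0.269452 + 0.491337] / 0.613496 = 1.240087
d₂ = d₁ − σ√T = 1.240087 − 0.613496 = 0.626591
risk-neutral PD = N(−d₂) = N(-0.626591) = 0.265464

PD=0.2655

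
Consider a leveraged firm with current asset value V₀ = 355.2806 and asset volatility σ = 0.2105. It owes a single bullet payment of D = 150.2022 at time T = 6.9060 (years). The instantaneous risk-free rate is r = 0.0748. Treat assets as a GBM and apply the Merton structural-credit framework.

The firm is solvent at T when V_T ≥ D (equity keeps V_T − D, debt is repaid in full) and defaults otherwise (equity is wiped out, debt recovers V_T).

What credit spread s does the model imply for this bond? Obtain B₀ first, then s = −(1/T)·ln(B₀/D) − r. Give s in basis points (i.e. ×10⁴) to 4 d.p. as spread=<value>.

d₁ = [ln(V₀/D) + (r + σ²/2)T] / (σ√T)
   = [ln(355.2806/150.2022) + (0.0748 + 0.5·0.2105²)·6.9060] / (0.2105·√6.9060)
   = [0.860926 + 0.669572] / 0.553179 = 2.766733
d₂ = d₁ − σ√T = 2.766733 − 0.553179 = 2.213554
N(d₁) = 0.997169,  N(d₂) = 0.986570,  e^(−rT) = 0.596564
E₀ = V₀·N(d₁) − D·e^(−rT)·N(d₂)
   = 355.2806·0.997169 − 150.2022·0.596564·0.986570 = 265.872934
B₀ = V₀ − E₀ = 355.2806 − 265.872934 = 89.407666
spread = −(1/T)·ln(B₀/D) − r = −(1/6.9060)·ln(89.407666/150.2022) − 0.0748 = 0.00031960
in basis points: 0.00031960 × 10⁴ = 3.1960 bp

spread=3.1960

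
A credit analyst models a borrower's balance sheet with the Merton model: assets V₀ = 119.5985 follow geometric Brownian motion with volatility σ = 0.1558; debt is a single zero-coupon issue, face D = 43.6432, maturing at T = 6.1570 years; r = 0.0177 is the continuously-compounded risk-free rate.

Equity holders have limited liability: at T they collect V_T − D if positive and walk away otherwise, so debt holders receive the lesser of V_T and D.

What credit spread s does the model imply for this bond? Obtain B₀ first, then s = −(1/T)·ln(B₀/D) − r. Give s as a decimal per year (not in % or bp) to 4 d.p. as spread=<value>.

spread=0.0001

d₁ = [ln(V₀/D) + (r + σ²/2)T] / (σ√T)
   = [ln(119.5985/43.6432) + (0.0177 + 0.5·0.1558²)·6.1570] / (0.1558·√6.1570)
   = [1.008093 + 0.183705] / 0.386591 = 3.082838
d₂ = d₁ − σ√T = 3.082838 − 0.386591 = 2.696246
N(d₁) = 0.998975,  N(d₂) = 0.996494,  e^(−rT) = 0.896749
E₀ = V₀·N(d₁) − D·e^(−rT)·N(d₂)
   = 119.5985·0.998975 − 43.6432·0.896749·0.996494 = 80.476104
B₀ = V₀ − E₀ = 119.5985 − 80.476104 = 39.122396
spread = −(1/T)·ln(B₀/D) − r = −(1/6.1570)·ln(39.122396/43.6432) − 0.0177 = 0.00006066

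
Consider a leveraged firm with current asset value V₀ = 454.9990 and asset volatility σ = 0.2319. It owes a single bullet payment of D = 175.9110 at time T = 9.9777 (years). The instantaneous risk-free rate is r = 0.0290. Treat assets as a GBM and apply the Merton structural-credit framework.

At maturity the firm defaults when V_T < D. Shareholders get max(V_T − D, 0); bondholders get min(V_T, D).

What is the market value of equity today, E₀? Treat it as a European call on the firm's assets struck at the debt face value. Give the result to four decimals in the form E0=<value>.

E0=326.4634

d₁ = [ln(V₀/D) + (r + σ²/2)T] / (σ√T)
   = [ln(454.9990/175.9110) + (0.0290 + 0.5·0.2319²)·9.9777] / (0.2319·√9.9777)
   = [0.950317 + 0.557642] / 0.732514 = 2.058607
d₂ = d₁ − σ√T = 2.058607 − 0.732514 = 1.326093
N(d₁) = 0.980234,  N(d₂) = 0.907596,  e^(−rT) = 0.748748
E₀ = V₀·N(d₁) − D·e^(−rT)·N(d₂)
   = 454.9990·0.980234 − 175.9110·0.748748·0.907596 = 326.463432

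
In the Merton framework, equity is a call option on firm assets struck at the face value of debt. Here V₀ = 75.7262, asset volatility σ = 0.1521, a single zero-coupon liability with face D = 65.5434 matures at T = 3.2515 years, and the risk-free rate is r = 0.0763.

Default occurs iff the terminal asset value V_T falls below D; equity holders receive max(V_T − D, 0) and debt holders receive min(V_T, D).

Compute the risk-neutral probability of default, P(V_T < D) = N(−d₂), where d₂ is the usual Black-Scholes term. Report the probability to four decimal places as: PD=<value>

PD=0.0978

d₁ = [ln(V₀/D) + (r + σ²/2)T] / (σ√T)
   = [ln(75.7262/65.5434) + (0.0763 + 0.5·0.1521²)·3.2515] / (0.1521·√3.2515)
   = [0.144412 + 0.285700] / 0.274265 = 1.568232
d₂ = d₁ − σ√T = 1.568232 − 0.274265 = 1.293967
risk-neutral PD = N(−d₂) = N(-1.293967) = 0.097838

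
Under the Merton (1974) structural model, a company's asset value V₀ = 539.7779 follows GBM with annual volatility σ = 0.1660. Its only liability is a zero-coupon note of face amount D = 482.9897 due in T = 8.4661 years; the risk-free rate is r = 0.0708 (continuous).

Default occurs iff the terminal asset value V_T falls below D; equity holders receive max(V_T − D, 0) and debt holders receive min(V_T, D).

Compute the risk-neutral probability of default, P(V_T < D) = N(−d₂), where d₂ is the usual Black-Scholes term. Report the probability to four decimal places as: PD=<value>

d₁ = [ln(V₀/D) + (r + σ²/2)T] / (σ√T)
   = [ln(539.7779/482.9897) + (0.0708 + 0.5·0.1660²)·8.4661] / (0.1660·√8.4661)
   = [0.111162 + 0.716046] / 0.483003 = 1.712636
d₂ = d₁ − σ√T = 1.712636 − 0.483003 = 1.229633
risk-neutral PD = N(−d₂) = N(-1.229633) = 0.109417

PD=0.1094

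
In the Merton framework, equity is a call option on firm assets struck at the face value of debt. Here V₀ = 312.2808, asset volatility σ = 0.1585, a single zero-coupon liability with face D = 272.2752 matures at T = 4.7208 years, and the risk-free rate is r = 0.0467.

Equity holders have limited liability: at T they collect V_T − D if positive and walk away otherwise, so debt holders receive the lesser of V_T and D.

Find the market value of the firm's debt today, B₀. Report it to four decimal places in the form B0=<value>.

d₁ = [ln(V₀/D) + (r + σ²/2)T] / (σ√T)
   = [ln(312.2808/272.2752) + (0.0467 + 0.5·0.1585²)·4.7208] / (0.1585·√4.7208)
   = [0.137089 + 0.279760] / 0.344379 = 1.210437
d₂ = d₁ − σ√T = 1.210437 − 0.344379 = 0.866057
N(d₁) = 0.886944,  N(d₂) = 0.806771,  e^(−rT) = 0.802149
E₀ = V₀·N(d₁) − D·e^(−rT)·N(d₂)
   = 312.2808·0.886944 − 272.2752·0.802149·0.806771 = 100.772792
B₀ = V₀ − E₀ = 312.2808 − 100.772792 = 211.508008

B0=211.5080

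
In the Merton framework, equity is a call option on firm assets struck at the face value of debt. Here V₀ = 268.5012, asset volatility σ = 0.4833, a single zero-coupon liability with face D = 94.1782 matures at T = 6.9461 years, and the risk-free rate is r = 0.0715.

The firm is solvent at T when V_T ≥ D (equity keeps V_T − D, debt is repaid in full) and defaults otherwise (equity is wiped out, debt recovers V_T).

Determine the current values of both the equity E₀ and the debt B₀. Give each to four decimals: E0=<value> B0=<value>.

E0=218.7287 B0=49.7725

d₁ = [ln(V₀/D) + (r + σ²/2)T] / (σ√T)
   = [ln(268.5012/94.1782) + (0.0715 + 0.5·0.4833²)·6.9461] / (0.4833·√6.9461)
   = [1.047667 + 1.307877] / 1.273759 = 1.849285
d₂ = d₁ − σ√T = 1.849285 − 1.273759 = 0.575526
N(d₁) = 0.967792,  N(d₂) = 0.717532,  e^(−rT) = 0.608568
E₀ = V₀·N(d₁) − D·e^(−rT)·N(d₂)
   = 268.5012·0.967792 − 94.1782·0.608568·0.717532 = 218.728682
B₀ = V₀ − E₀ = 268.5012 − 218.728682 = 49.772518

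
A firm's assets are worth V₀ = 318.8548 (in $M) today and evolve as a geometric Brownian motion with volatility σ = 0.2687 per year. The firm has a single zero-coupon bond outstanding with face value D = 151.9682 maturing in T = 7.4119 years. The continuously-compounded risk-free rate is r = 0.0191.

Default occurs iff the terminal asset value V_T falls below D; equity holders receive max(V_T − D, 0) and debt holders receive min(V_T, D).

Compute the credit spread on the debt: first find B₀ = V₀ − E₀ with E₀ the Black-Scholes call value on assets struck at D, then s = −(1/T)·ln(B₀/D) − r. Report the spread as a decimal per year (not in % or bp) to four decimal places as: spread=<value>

d₁ = [ln(V₀/D) + (r + σ²/2)T] / (σ√T)
   = [ln(318.8548/151.9682) + (0.0191 + 0.5·0.2687²)·7.4119] / (0.2687·√7.4119)
   = [0.741065 + 0.409136] / 0.731531 = 1.572320
d₂ = d₁ − σ√T = 1.572320 − 0.731531 = 0.840790
N(d₁) = 0.942062,  N(d₂) = 0.799767,  e^(−rT) = 0.867997
E₀ = V₀·N(d₁) − D·e^(−rT)·N(d₂)
   = 318.8548·0.942062 − 151.9682·0.867997·0.799767 = 194.885335
B₀ = V₀ − E₀ = 318.8548 − 194.885335 = 123.969465
spread = −(1/T)·ln(B₀/D) − r = −(1/7.4119)·ln(123.969465/151.9682) − 0.0191 = 0.00837420

spread=0.0084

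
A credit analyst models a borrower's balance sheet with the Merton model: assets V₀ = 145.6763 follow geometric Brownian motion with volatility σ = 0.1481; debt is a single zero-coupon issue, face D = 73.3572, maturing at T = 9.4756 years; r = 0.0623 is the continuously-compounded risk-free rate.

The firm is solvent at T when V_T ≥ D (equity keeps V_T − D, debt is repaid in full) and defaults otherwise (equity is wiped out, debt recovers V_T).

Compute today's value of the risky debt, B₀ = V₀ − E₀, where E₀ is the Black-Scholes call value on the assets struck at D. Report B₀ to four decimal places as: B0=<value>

B0=40.6243

d₁ = [ln(V₀/D) + (r + σ²/2)T] / (σ√T)
   = [ln(145.6763/73.3572) + (0.0623 + 0.5·0.1481²)·9.4756] / (0.1481·√9.4756)
   = [0.686046 + 0.694247] / 0.455888 = 3.027701
d₂ = d₁ − σ√T = 3.027701 − 0.455888 = 2.571813
N(d₁) = 0.998768,  N(d₂) = 0.994942,  e^(−rT) = 0.554144
E₀ = V₀·N(d₁) − D·e^(−rT)·N(d₂)
   = 145.6763·0.998768 − 73.3572·0.554144·0.994942 = 105.051951
B₀ = V₀ − E₀ = 145.6763 − 105.051951 = 40.624349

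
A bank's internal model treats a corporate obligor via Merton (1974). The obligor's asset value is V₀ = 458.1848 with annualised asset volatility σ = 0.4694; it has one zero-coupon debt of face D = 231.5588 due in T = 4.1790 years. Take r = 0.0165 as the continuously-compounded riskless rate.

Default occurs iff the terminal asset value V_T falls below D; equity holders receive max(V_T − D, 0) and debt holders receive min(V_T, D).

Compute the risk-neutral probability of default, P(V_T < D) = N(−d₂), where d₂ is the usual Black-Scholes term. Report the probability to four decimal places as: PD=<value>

d₁ = [ln(V₀/D) + (r + σ²/2)T] / (σ√T)
   = [ln(458.1848/231.5588) + (0.0165 + 0.5·0.4694²)·4.1790] / (0.4694·√4.1790)
   = [0.682439 + 0.529346] / 0.959576 = 1.262834
d₂ = d₁ − σ√T = 1.262834 − 0.959576 = 0.303258
risk-neutral PD = N(−d₂) = N(-0.303258) = 0.380846

PD=0.3808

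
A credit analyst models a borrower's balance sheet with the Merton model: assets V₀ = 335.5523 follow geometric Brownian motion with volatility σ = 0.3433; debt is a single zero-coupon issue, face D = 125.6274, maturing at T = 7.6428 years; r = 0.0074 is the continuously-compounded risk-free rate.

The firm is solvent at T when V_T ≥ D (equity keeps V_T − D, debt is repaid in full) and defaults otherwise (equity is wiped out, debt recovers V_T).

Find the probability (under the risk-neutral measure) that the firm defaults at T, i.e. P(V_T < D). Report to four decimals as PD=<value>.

d₁ = [ln(V₀/D) + (r + σ²/2)T] / (σ√T)
   = [ln(335.5523/125.6274) + (0.0074 + 0.5·0.3433²)·7.6428] / (0.3433·√7.6428)
   = [0.982457 + 0.506927] / 0.949074 = 1.569303
d₂ = d₁ − σ√T = 1.569303 − 0.949074 = 0.620229
risk-neutral PD = N(−d₂) = N(-0.620229) = 0.267553

PD=0.2676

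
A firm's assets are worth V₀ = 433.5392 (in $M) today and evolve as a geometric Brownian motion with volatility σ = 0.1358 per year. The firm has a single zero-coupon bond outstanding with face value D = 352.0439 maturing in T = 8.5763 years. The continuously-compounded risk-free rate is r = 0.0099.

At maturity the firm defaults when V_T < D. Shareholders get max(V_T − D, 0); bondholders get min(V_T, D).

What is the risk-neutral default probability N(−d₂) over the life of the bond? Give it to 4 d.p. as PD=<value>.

d₁ = [ln(V₀/D) + (r + σ²/2)T] / (σ√T)
   = [ln(433.5392/352.0439) + (0.0099 + 0.5·0.1358²)·8.5763] / (0.1358·√8.5763)
   = [0.208226 + 0.163986] / 0.397695 = 0.935925
d₂ = d₁ − σ√T = 0.935925 − 0.397695 = 0.538230
risk-neutral PD = N(−d₂) = N(-0.538230) = 0.295209

PD=0.2952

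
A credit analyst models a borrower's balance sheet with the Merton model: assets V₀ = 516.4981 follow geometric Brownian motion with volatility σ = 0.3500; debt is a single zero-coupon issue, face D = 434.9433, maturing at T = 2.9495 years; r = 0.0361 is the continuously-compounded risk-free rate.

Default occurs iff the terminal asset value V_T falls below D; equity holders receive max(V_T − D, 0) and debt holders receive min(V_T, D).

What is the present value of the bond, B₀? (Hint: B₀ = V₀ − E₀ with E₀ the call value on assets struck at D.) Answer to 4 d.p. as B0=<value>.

B0=335.6926

d₁ = [ln(V₀/D) + (r + σ²/2)T] / (σ√T)
   = [ln(516.4981/434.9433) + (0.0361 + 0.5·0.3500²)·2.9495] / (0.3500·√2.9495)
   = [0.171856 + 0.287134] / 0.601094 = 0.763591
d₂ = d₁ − σ√T = 0.763591 − 0.601094 = 0.162497
N(d₁) = 0.777444,  N(d₂) = 0.564543,  e^(−rT) = 0.898996
E₀ = V₀·N(d₁) − D·e^(−rT)·N(d₂)
   = 516.4981·0.777444 − 434.9433·0.898996·0.564543 = 180.805475
B₀ = V₀ − E₀ = 516.4981 − 180.805475 = 335.692625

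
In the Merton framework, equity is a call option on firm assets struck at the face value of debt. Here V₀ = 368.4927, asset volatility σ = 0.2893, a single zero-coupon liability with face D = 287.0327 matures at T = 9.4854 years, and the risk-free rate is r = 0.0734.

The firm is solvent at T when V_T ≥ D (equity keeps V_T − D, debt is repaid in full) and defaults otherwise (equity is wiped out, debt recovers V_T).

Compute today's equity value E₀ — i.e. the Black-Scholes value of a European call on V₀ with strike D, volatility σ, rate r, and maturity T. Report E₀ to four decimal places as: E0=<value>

d₁ = [ln(V₀/D) + (r + σ²/2)T] / (σ√T)
   = [ln(368.4927/287.0327) + (0.0734 + 0.5·0.2893²)·9.4854] / (0.2893·√9.4854)
   = [0.249825 + 1.093166] / 0.890997 = 1.507290
d₂ = d₁ − σ√T = 1.507290 − 0.890997 = 0.616293
N(d₁) = 0.934132,  N(d₂) = 0.731149,  e^(−rT) = 0.498462
E₀ = V₀·N(d₁) − D·e^(−rT)·N(d₂)
   = 368.4927·0.934132 − 287.0327·0.498462·0.731149 = 239.611682

E0=239.6117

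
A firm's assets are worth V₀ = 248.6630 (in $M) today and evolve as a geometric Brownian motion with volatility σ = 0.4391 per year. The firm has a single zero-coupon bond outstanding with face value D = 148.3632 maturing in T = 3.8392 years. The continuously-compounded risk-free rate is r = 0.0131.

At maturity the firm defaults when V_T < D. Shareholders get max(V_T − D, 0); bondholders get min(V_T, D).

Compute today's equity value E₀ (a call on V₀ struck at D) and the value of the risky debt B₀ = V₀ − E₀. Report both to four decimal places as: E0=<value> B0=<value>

E0=131.0280 B0=117.6350

d₁ = [ln(V₀/D) + (r + σ²/2)T] / (σ√T)
   = [ln(248.6630/148.3632) + (0.0131 + 0.5·0.4391²)·3.8392] / (0.4391·√3.8392)
   = [0.516435 + 0.420409] / 0.860367 = 1.088889
d₂ = d₁ − σ√T = 1.088889 − 0.860367 = 0.228522
N(d₁) = 0.861899,  N(d₂) = 0.590380,  e^(−rT) = 0.950950
E₀ = V₀·N(d₁) − D·e^(−rT)·N(d₂)
   = 248.6630·0.861899 − 148.3632·0.950950·0.590380 = 131.027959
B₀ = V₀ − E₀ = 248.6630 − 131.027959 = 117.635041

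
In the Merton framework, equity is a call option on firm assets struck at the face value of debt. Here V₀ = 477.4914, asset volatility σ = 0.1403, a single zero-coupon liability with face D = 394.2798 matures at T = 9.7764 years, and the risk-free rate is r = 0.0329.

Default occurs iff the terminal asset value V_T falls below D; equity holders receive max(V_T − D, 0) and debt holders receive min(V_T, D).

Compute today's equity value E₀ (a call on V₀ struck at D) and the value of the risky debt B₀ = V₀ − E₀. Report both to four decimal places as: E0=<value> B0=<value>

E0=201.1732 B0=276.3182

d₁ = [ln(V₀/D) + (r + σ²/2)T] / (σ√T)
   = [ln(477.4914/394.2798) + (0.0329 + 0.5·0.1403²)·9.7764] / (0.1403·√9.7764)
   = [0.191485 + 0.417863] / 0.438679 = 1.389053
d₂ = d₁ − σ√T = 1.389053 − 0.438679 = 0.950373
N(d₁) = 0.917592,  N(d₂) = 0.829039,  e^(−rT) = 0.724957
E₀ = V₀·N(d₁) − D·e^(−rT)·N(d₂)
   = 477.4914·0.917592 − 394.2798·0.724957·0.829039 = 201.173234
B₀ = V₀ − E₀ = 477.4914 − 201.173234 = 276.318166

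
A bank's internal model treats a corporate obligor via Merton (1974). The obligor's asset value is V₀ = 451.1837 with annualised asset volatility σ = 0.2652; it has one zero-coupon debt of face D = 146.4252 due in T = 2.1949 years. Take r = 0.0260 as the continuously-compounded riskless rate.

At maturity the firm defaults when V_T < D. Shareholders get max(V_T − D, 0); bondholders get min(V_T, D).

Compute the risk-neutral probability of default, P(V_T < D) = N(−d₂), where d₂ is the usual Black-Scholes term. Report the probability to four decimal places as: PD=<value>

d₁ = [ln(V₀/D) + (r + σ²/2)T] / (σ√T)
   = [ln(451.1837/146.4252) + (0.0260 + 0.5·0.2652²)·2.1949] / (0.2652·√2.1949)
   = [1.125360 + 0.134252] / 0.392899 = 3.205944
d₂ = d₁ − σ√T = 3.205944 − 0.392899 = 2.813045
risk-neutral PD = N(−d₂) = N(-2.813045) = 0.002454

PD=0.0025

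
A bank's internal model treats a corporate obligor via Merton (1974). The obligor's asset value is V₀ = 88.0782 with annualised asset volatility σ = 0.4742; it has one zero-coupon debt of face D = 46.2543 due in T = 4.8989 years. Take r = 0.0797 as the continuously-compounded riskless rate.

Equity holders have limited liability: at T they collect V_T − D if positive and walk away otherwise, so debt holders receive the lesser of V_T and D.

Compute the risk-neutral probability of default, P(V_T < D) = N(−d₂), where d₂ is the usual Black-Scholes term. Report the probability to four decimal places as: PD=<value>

d₁ = [ln(V₀/D) + (r + σ²/2)T] / (σ√T)
   = [ln(88.0782/46.2543) + (0.0797 + 0.5·0.4742²)·4.8989] / (0.4742·√4.8989)
   = [0.644071 + 0.941239] / 1.049569 = 1.510440
d₂ = d₁ − σ√T = 1.510440 − 1.049569 = 0.460871
risk-neutral PD = N(−d₂) = N(-0.460871) = 0.322446

PD=0.3224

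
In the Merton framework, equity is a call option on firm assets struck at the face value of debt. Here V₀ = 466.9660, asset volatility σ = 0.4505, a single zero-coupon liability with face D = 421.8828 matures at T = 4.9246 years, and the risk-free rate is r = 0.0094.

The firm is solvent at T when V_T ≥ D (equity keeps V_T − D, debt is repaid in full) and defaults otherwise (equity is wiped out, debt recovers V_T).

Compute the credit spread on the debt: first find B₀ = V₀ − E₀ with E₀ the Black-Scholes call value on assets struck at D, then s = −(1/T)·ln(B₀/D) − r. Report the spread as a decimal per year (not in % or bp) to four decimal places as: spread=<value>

spread=0.0837

d₁ = [ln(V₀/D) + (r + σ²/2)T] / (σ√T)
   = [ln(466.9660/421.8828) + (0.0094 + 0.5·0.4505²)·4.9246] / (0.4505·√4.9246)
   = [0.101529 + 0.546016] / 0.999724 = 0.647723
d₂ = d₁ − σ√T = 0.647723 − 0.999724 = -0.352001
N(d₁) = 0.741418,  N(d₂) = 0.362419,  e^(−rT) = 0.954764
E₀ = V₀·N(d₁) − D·e^(−rT)·N(d₂)
   = 466.9660·0.741418 − 421.8828·0.954764·0.362419 = 200.235310
B₀ = V₀ − E₀ = 466.9660 − 200.235310 = 266.730690
spread = −(1/T)·ln(B₀/D) − r = −(1/4.9246)·ln(266.730690/421.8828) − 0.0094 = 0.08370158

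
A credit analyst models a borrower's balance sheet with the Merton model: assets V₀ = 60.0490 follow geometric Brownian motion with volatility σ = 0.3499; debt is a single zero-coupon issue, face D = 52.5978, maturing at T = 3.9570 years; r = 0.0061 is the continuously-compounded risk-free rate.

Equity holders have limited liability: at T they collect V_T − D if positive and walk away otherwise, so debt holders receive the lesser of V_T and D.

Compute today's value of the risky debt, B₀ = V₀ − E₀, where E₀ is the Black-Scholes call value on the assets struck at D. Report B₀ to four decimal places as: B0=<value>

B0=40.1713

d₁ = [ln(V₀/D) + (r + σ²/2)T] / (σ√T)
   = [ln(60.0490/52.5978) + (0.0061 + 0.5·0.3499²)·3.9570] / (0.3499·√3.9570)
   = [0.132487 + 0.266365] / 0.696028 = 0.573040
d₂ = d₁ − σ√T = 0.573040 − 0.696028 = -0.122988
N(d₁) = 0.716691,  N(d₂) = 0.451058,  e^(−rT) = 0.976151
E₀ = V₀·N(d₁) − D·e^(−rT)·N(d₂)
   = 60.0490·0.716691 − 52.5978·0.976151·0.451058 = 19.877727
B₀ = V₀ − E₀ = 60.0490 − 19.877727 = 40.171273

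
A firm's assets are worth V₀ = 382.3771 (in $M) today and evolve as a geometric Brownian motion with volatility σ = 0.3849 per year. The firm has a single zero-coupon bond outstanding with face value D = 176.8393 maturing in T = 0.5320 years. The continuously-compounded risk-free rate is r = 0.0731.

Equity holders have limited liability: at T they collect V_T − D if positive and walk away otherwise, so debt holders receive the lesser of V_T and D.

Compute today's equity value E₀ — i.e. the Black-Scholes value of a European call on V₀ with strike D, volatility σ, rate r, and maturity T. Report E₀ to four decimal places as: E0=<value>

d₁ = [ln(V₀/D) + (r + σ²/2)T] / (σ√T)
   = [ln(382.3771/176.8393) + (0.0731 + 0.5·0.3849²)·0.5320] / (0.3849·√0.5320)
   = [0.771166 + 0.078297] / 0.280740 = 3.025802
d₂ = d₁ − σ√T = 3.025802 − 0.280740 = 2.745062
N(d₁) = 0.998760,  N(d₂) = 0.996975,  e^(−rT) = 0.961857
E₀ = V₀·N(d₁) − D·e^(−rT)·N(d₂)
   = 382.3771·0.998760 − 176.8393·0.961857·0.996975 = 212.323363

E0=212.3234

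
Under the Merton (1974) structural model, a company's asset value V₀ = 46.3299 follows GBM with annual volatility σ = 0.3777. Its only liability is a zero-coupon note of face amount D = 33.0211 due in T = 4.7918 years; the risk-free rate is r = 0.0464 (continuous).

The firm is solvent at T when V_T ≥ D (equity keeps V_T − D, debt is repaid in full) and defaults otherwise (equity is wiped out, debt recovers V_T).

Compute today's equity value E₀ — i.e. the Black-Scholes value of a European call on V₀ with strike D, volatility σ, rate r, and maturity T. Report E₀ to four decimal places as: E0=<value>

d₁ = [ln(V₀/D) + (r + σ²/2)T] / (σ√T)
   = [ln(46.3299/33.0211) + (0.0464 + 0.5·0.3777²)·4.7918] / (0.3777·√4.7918)
   = [0.338641 + 0.564132] / 0.826792 = 1.091898
d₂ = d₁ − σ√T = 1.091898 − 0.826792 = 0.265106
N(d₁) = 0.862561,  N(d₂) = 0.604536,  e^(−rT) = 0.800643
E₀ = V₀·N(d₁) − D·e^(−rT)·N(d₂)
   = 46.3299·0.862561 − 33.0211·0.800643·0.604536 = 23.979564

E0=23.9796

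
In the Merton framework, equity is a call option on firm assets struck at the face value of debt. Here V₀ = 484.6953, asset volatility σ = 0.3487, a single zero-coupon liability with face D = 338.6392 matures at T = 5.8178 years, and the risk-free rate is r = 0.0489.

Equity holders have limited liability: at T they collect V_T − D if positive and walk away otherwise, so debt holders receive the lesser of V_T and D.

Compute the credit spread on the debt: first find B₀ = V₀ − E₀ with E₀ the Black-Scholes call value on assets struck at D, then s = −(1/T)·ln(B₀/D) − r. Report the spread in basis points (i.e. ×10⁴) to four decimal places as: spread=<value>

d₁ = [ln(V₀/D) + (r + σ²/2)T] / (σ√T)
   = [ln(484.6953/338.6392) + (0.0489 + 0.5·0.3487²)·5.8178] / (0.3487·√5.8178)
   = [0.358585 + 0.638188] / 0.841068 = 1.185128
d₂ = d₁ − σ√T = 1.185128 − 0.841068 = 0.344059
N(d₁) = 0.882017,  N(d₂) = 0.634599,  e^(−rT) = 0.752398
E₀ = V₀·N(d₁) − D·e^(−rT)·N(d₂)
   = 484.6953·0.882017 − 338.6392·0.752398·0.634599 = 265.818917
B₀ = V₀ − E₀ = 484.6953 − 265.818917 = 218.876383
spread = −(1/T)·ln(B₀/D) − r = −(1/5.8178)·ln(218.876383/338.6392) − 0.0489 = 0.02611601
in basis points: 0.02611601 × 10⁴ = 261.1601 bp

spread=261.1601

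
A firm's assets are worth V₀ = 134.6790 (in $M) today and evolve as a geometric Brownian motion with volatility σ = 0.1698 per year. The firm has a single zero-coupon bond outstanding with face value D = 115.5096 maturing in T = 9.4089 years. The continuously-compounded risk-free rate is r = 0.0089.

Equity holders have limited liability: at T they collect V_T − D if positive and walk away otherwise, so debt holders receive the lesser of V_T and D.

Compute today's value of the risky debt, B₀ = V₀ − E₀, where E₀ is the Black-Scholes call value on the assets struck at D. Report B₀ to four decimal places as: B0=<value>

B0=93.2523

d₁ = [ln(V₀/D) + (r + σ²/2)T] / (σ√T)
   = [ln(134.6790/115.5096) + (0.0089 + 0.5·0.1698²)·9.4089] / (0.1698·√9.4089)
   = [0.153541 + 0.219378] / 0.520843 = 0.715990
d₂ = d₁ − σ√T = 0.715990 − 0.520843 = 0.195147
N(d₁) = 0.763001,  N(d₂) = 0.577361,  e^(−rT) = 0.919671
E₀ = V₀·N(d₁) − D·e^(−rT)·N(d₂)
   = 134.6790·0.763001 − 115.5096·0.919671·0.577361 = 41.426709
B₀ = V₀ − E₀ = 134.6790 − 41.426709 = 93.252291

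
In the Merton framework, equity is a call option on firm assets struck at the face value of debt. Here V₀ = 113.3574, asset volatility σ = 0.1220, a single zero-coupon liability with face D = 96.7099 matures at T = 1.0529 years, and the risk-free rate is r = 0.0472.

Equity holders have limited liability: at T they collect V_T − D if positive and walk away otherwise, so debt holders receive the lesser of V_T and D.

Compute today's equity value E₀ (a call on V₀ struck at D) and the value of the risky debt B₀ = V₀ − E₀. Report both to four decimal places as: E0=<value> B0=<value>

E0=21.5899 B0=91.7675

d₁ = [ln(V₀/D) + (r + σ²/2)T] / (σ√T)
   = [ln(113.3574/96.7099) + (0.0472 + 0.5·0.1220²)·1.0529] / (0.1220·√1.0529)
   = [0.158830 + 0.057533] / 0.125185 = 1.728337
d₂ = d₁ − σ√T = 1.728337 − 0.125185 = 1.603152
N(d₁) = 0.958036,  N(d₂) = 0.945549,  e^(−rT) = 0.951518
E₀ = V₀·N(d₁) − D·e^(−rT)·N(d₂)
   = 113.3574·0.958036 − 96.7099·0.951518·0.945549 = 21.589896
B₀ = V₀ − E₀ = 113.3574 − 21.589896 = 91.767504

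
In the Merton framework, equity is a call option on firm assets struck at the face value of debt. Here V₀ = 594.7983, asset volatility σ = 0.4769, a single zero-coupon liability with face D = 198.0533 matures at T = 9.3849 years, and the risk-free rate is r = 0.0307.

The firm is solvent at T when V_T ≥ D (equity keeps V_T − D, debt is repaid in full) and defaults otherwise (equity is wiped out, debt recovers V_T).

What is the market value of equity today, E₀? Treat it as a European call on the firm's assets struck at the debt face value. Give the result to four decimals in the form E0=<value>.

d₁ = [ln(V₀/D) + (r + σ²/2)T] / (σ√T)
   = [ln(594.7983/198.0533) + (0.0307 + 0.5·0.4769²)·9.3849] / (0.4769·√9.3849)
   = [1.099686 + 1.355337] / 1.460973 = 1.680403
d₂ = d₁ − σ√T = 1.680403 − 1.460973 = 0.219430
N(d₁) = 0.953561,  N(d₂) = 0.586843,  e^(−rT) = 0.749674
E₀ = V₀·N(d₁) − D·e^(−rT)·N(d₂)
   = 594.7983·0.953561 − 198.0533·0.749674·0.586843 = 480.044468

E0=480.0445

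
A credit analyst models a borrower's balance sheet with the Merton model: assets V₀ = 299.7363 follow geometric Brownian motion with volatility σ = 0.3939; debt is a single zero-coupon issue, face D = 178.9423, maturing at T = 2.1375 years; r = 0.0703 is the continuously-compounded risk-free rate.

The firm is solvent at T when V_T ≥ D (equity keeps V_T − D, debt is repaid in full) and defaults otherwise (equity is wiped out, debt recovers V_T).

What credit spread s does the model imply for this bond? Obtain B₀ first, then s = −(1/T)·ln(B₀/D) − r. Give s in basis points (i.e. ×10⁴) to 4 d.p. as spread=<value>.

spread=229.6194

d₁ = [ln(V₀/D) + (r + σ²/2)T] / (σ√T)
   = [ln(299.7363/178.9423) + (0.0703 + 0.5·0.3939²)·2.1375] / (0.3939·√2.1375)
   = [0.515840 + 0.316091] / 0.575889 = 1.444601
d₂ = d₁ − σ√T = 1.444601 − 0.575889 = 0.868711
N(d₁) = 0.925715,  N(d₂) = 0.807498,  e^(−rT) = 0.860479
E₀ = V₀·N(d₁) − D·e^(−rT)·N(d₂)
   = 299.7363·0.925715 − 178.9423·0.860479·0.807498 = 153.135094
B₀ = V₀ − E₀ = 299.7363 − 153.135094 = 146.601206
spread = −(1/T)·ln(B₀/D) − r = −(1/2.1375)·ln(146.601206/178.9423) − 0.0703 = 0.02296194
in basis points: 0.02296194 × 10⁴ = 229.6194 bp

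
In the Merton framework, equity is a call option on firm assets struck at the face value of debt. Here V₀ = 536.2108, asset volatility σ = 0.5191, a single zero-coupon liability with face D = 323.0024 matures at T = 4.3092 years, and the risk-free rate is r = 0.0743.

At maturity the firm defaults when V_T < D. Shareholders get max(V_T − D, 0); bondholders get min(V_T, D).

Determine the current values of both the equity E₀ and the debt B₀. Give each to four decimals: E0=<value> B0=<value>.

E0=346.4155 B0=189.7953

d₁ = [ln(V₀/D) + (r + σ²/2)T] / (σ√T)
   = [ln(536.2108/323.0024) + (0.0743 + 0.5·0.5191²)·4.3092] / (0.5191·√4.3092)
   = [0.506868 + 0.900762] / 1.077580 = 1.306289
d₂ = d₁ − σ√T = 1.306289 − 1.077580 = 0.228709
N(d₁) = 0.904273,  N(d₂) = 0.590453,  e^(−rT) = 0.726023
E₀ = V₀·N(d₁) − D·e^(−rT)·N(d₂)
   = 536.2108·0.904273 − 323.0024·0.726023·0.590453 = 346.415494
B₀ = V₀ − E₀ = 536.2108 − 346.415494 = 189.795306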